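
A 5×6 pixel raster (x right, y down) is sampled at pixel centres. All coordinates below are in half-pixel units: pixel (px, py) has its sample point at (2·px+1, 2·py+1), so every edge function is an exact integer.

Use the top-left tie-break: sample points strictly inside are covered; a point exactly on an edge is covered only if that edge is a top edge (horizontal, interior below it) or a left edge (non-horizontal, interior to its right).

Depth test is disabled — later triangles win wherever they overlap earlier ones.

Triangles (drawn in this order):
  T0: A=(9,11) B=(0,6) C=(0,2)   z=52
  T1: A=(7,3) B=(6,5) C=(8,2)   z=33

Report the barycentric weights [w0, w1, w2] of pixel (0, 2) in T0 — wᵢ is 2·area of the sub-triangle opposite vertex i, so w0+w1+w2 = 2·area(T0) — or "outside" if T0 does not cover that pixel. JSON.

T0:
  2·area = 36
  edge (9, 11)→(0, 6): d=(-9,-5) top-left  bias=+0
  edge (0, 6)→(0, 2): d=(0,-4) top-left  bias=+0
  edge (0, 2)→(9, 11): d=(9,9) right/bottom  bias=-1
    (0,1)@(1, 3): e=[32,4,0] → ·  [on edge]
    (0,2)@(1, 5): e=[14,4,18] → #
    (1,2)@(3, 5): e=[24,12,0] → ·  [on edge]
    (0,3)@(1, 7): e=[-4,4,36] → ·
    (1,3)@(3, 7): e=[6,12,18] → #
    (2,3)@(5, 7): e=[16,20,0] → ·  [on edge]
    (1,4)@(3, 9): e=[-12,12,36] → ·
    (3,4)@(7, 9): e=[8,28,0] → ·  [on edge]
    (4,5)@(9, 11): e=[0,36,0] → ·  [on edge]
  covered (2 px):
    · · · · ·
    · · · · ·
    # · · · ·
    · # · · ·
    · · · · ·
    · · · · ·
T1:
  2·area = 1  (B↔C swapped to make it positive)
  edge (7, 3)→(8, 2): d=(1,-1) top-left  bias=+0
  edge (8, 2)→(6, 5): d=(-2,3) right/bottom  bias=-1
  edge (6, 5)→(7, 3): d=(1,-2) top-left  bias=+0
    (4,0)@(9, 1): e=[0,-1,2] → ·  [on edge]
    (3,1)@(7, 3): e=[0,1,0] → #  [on edge]
    (4,1)@(9, 3): e=[2,-5,4] → ·
    (2,2)@(5, 5): e=[0,3,-2] → ·  [on edge]
    (3,2)@(7, 5): e=[2,-3,2] → ·
    (1,3)@(3, 7): e=[0,5,-4] → ·  [on edge]
    (2,3)@(5, 7): e=[2,-1,0] → ·  [on edge]
    (0,4)@(1, 9): e=[0,7,-6] → ·  [on edge]
    (1,5)@(3, 11): e=[4,-3,0] → ·  [on edge]
  covered (1 px):
    · · · · ·
    · · · # ·
    · · · · ·
    · · · · ·
    · · · · ·
    · · · · ·

Answer: [4,18,14]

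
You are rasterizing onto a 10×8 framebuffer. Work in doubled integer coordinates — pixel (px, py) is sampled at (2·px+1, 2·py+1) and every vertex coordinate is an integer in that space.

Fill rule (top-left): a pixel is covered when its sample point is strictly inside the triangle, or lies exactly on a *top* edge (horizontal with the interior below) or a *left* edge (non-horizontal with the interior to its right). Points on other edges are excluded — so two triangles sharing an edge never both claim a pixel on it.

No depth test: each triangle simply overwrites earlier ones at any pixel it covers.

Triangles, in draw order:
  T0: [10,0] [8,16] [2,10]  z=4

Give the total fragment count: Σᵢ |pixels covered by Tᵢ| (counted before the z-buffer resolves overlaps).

T0:
  2·area = 108
  edge (10, 0)→(8, 16): d=(-2,16) right/bottom  bias=-1
  edge (8, 16)→(2, 10): d=(-6,-6) top-left  bias=+0
  edge (2, 10)→(10, 0): d=(8,-10) top-left  bias=+0
    (4,1)@(9, 3): e=[10,84,14] → █
    (5,1)@(11, 3): e=[-22,96,34] → ·
    (3,2)@(7, 5): e=[38,60,10] → █
    (5,2)@(11, 5): e=[-26,84,50] → ·
    (2,3)@(5, 7): e=[66,36,6] → █
    (5,3)@(11, 7): e=[-30,72,66] → ·
    (0,4)@(1, 9): e=[126,0,-18] → ·  [on edge]
    (1,4)@(3, 9): e=[94,12,2] → █
    (4,4)@(9, 9): e=[-2,48,62] → ·
    (1,5)@(3, 11): e=[90,0,18] → █  [on edge]
    (4,5)@(9, 11): e=[-6,36,78] → ·
    (1,6)@(3, 13): e=[86,-12,34] → ·
    (2,6)@(5, 13): e=[54,0,54] → █  [on edge]
    (3,7)@(7, 15): e=[18,0,90] → █  [on edge]
  covered (15 px):
    · · · · · · · · · ·
    · · · · █ · · · · ·
    · · · █ █ · · · · ·
    · · █ █ █ · · · · ·
    · █ █ █ · · · · · ·
    · █ █ █ · · · · · ·
    · · █ █ · · · · · ·
    · · · █ · · · · · ·

Final: 15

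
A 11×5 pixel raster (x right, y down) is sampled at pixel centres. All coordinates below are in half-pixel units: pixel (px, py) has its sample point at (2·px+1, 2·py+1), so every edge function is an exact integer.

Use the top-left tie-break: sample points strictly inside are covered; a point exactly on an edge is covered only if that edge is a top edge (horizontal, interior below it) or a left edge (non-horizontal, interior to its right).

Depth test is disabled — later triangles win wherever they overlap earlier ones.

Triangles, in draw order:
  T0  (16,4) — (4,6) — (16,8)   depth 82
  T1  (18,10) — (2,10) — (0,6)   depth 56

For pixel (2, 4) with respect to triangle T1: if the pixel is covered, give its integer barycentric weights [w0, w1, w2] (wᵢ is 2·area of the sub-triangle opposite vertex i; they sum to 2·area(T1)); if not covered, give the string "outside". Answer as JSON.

T0:
  2·area = 48  (B↔C swapped to make it positive)
  edge (16, 4)→(16, 8): d=(0,4) right/bottom  bias=-1
  edge (16, 8)→(4, 6): d=(-12,-2) top-left  bias=+0
  edge (4, 6)→(16, 4): d=(12,-2) top-left  bias=+0
    (5,2)@(11, 5): e=[20,26,2] → █
    (6,2)@(13, 5): e=[12,30,6] → █
    (7,2)@(15, 5): e=[4,34,10] → █
    (8,2)@(17, 5): e=[-4,38,14] → ·
    (5,3)@(11, 7): e=[20,2,26] → █
    (8,3)@(17, 7): e=[-4,14,38] → ·
    (5,4)@(11, 9): e=[20,-22,50] → ·
    (6,4)@(13, 9): e=[12,-18,54] → ·
    (7,4)@(15, 9): e=[4,-14,58] → ·
  covered (6 px):
    · · · · · · · · · · ·
    · · · · · · · · · · ·
    · · · · · █ █ █ · · ·
    · · · · · █ █ █ · · ·
    · · · · · · · · · · ·
T1:
  2·area = 64
  edge (18, 10)→(2, 10): d=(-16,0) right/bottom  bias=-1
  edge (2, 10)→(0, 6): d=(-2,-4) top-left  bias=+0
  edge (0, 6)→(18, 10): d=(18,4) right/bottom  bias=-1
    (0,3)@(1, 7): e=[48,2,14] → █
    (1,3)@(3, 7): e=[48,10,6] → █
    (2,3)@(5, 7): e=[48,18,-2] → ·
    (0,4)@(1, 9): e=[16,-2,50] → ·
    (1,4)@(3, 9): e=[16,6,42] → █
    (2,4)@(5, 9): e=[16,14,34] → █
    (3,4)@(7, 9): e=[16,22,26] → █
    (4,4)@(9, 9): e=[16,30,18] → █
    (5,4)@(11, 9): e=[16,38,10] → █
    (6,4)@(13, 9): e=[16,46,2] → █
    (7,4)@(15, 9): e=[16,54,-6] → ·
  covered (8 px):
    · · · · · · · · · · ·
    · · · · · · · · · · ·
    · · · · · · · · · · ·
    █ █ · · · · · · · · ·
    · █ █ █ █ █ █ · · · ·

Answer: [14,34,16]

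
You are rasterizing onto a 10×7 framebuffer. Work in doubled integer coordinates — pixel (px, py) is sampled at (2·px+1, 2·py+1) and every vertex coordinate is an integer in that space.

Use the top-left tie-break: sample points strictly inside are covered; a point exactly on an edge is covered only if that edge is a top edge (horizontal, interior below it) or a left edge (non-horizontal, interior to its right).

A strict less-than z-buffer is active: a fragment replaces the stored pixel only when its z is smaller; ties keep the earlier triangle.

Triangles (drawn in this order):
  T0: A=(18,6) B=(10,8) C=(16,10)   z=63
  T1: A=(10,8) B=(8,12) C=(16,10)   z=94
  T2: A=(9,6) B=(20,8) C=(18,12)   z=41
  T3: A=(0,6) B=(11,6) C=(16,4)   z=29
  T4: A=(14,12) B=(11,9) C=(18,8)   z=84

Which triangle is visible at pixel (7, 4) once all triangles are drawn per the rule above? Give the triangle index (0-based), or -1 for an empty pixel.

T0:
  2·area = 28  (B↔C swapped to make it positive)
  edge (18, 6)→(16, 10): d=(-2,4) right/bottom  bias=-1
  edge (16, 10)→(10, 8): d=(-6,-2) top-left  bias=+0
  edge (10, 8)→(18, 6): d=(8,-2) top-left  bias=+0
    (0,2)@(1, 5): e=[70,0,-42] → .  [on edge]
    (3,3)@(7, 7): e=[42,0,-14] → .  [on edge]
    (7,3)@(15, 7): e=[10,16,2] → X
    (8,3)@(17, 7): e=[2,20,6] → X
    (9,3)@(19, 7): e=[-6,24,10] → .
    (6,4)@(13, 9): e=[14,0,14] → X  [on edge]
    (8,4)@(17, 9): e=[-2,8,22] → .
    (6,5)@(13, 11): e=[10,-12,30] → .
    (7,5)@(15, 11): e=[2,-8,34] → .
    (9,5)@(19, 11): e=[-14,0,42] → .  [on edge]
  covered (4 px):
    . . . . . . . . . .
    . . . . . . . . . .
    . . . . . . . . . .
    . . . . . . . X X .
    . . . . . . X X . .
    . . . . . . . . . .
    . . . . . . . . . .
T1:
  2·area = 28  (B↔C swapped to make it positive)
  edge (10, 8)→(16, 10): d=(6,2) right/bottom  bias=-1
  edge (16, 10)→(8, 12): d=(-8,2) right/bottom  bias=-1
  edge (8, 12)→(10, 8): d=(2,-4) top-left  bias=+0
    (0,2)@(1, 5): e=[0,70,-42] → .  [on edge]
    (3,3)@(7, 7): e=[0,42,-14] → .  [on edge]
    (5,4)@(11, 9): e=[4,18,6] → X
    (6,4)@(13, 9): e=[0,14,14] → .  [on edge]
    (4,5)@(9, 11): e=[20,6,2] → X
    (6,5)@(13, 11): e=[12,-2,18] → .
    (9,5)@(19, 11): e=[0,-14,42] → .  [on edge]
    (4,6)@(9, 13): e=[32,-10,6] → .
    (5,6)@(11, 13): e=[28,-14,14] → .
  covered (3 px):
    . . . . . . . . . .
    . . . . . . . . . .
    . . . . . . . . . .
    . . . . . . . . . .
    . . . . . X . . . .
    . . . . X X . . . .
    . . . . . . . . . .
T2:
  2·area = 48
  edge (9, 6)→(20, 8): d=(11,2) right/bottom  bias=-1
  edge (20, 8)→(18, 12): d=(-2,4) right/bottom  bias=-1
  edge (18, 12)→(9, 6): d=(-9,-6) top-left  bias=+0
    (5,3)@(11, 7): e=[7,38,3] → X
    (6,3)@(13, 7): e=[3,30,15] → X
    (7,3)@(15, 7): e=[-1,22,27] → .
    (5,4)@(11, 9): e=[29,34,-15] → .
    (6,4)@(13, 9): e=[25,26,-3] → .
    (7,4)@(15, 9): e=[21,18,9] → X
    (8,4)@(17, 9): e=[17,10,21] → X
    (9,4)@(19, 9): e=[13,2,33] → X
    (7,5)@(15, 11): e=[43,14,-9] → .
    (8,5)@(17, 11): e=[39,6,3] → X
    (9,5)@(19, 11): e=[35,-2,15] → .
    (8,6)@(17, 13): e=[61,2,-15] → .
  covered (6 px):
    . . . . . . . . . .
    . . . . . . . . . .
    . . . . . . . . . .
    . . . . . X X . . .
    . . . . . . . X X X
    . . . . . . . . X .
    . . . . . . . . . .
T3:
  2·area = 22  (B↔C swapped to make it positive)
  edge (0, 6)→(16, 4): d=(16,-2) top-left  bias=+0
  edge (16, 4)→(11, 6): d=(-5,2) right/bottom  bias=-1
  edge (11, 6)→(0, 6): d=(-11,0) right/bottom  bias=-1
    (4,2)@(9, 5): e=[2,9,11] → X
    (5,2)@(11, 5): e=[6,5,11] → X
    (6,2)@(13, 5): e=[10,1,11] → X
    (7,2)@(15, 5): e=[14,-3,11] → .
    (4,3)@(9, 7): e=[34,-1,-11] → .
    (5,3)@(11, 7): e=[38,-5,-11] → .
    (6,3)@(13, 7): e=[42,-9,-11] → .
  covered (3 px):
    . . . . . . . . . .
    . . . . . . . . . .
    . . . . X X X . . .
    . . . . . . . . . .
    . . . . . . . . . .
    . . . . . . . . . .
    . . . . . . . . . .
T4:
  2·area = 24
  edge (14, 12)→(11, 9): d=(-3,-3) top-left  bias=+0
  edge (11, 9)→(18, 8): d=(7,-1) top-left  bias=+0
  edge (18, 8)→(14, 12): d=(-4,4) right/bottom  bias=-1
    (1,0)@(3, 1): e=[0,-64,88] → .  [on edge]
    (2,1)@(5, 3): e=[0,-48,72] → .  [on edge]
    (3,2)@(7, 5): e=[0,-32,56] → .  [on edge]
    (4,3)@(9, 7): e=[0,-16,40] → .  [on edge]
    (9,3)@(19, 7): e=[30,-6,0] → .  [on edge]
    (5,4)@(11, 9): e=[0,0,24] → X  [on edge]
    (6,4)@(13, 9): e=[6,2,16] → X
    (7,4)@(15, 9): e=[12,4,8] → X
    (8,4)@(17, 9): e=[18,6,0] → .  [on edge]
    (5,5)@(11, 11): e=[-6,14,16] → .
    (6,5)@(13, 11): e=[0,16,8] → X  [on edge]
    (7,5)@(15, 11): e=[6,18,0] → .  [on edge]
    (6,6)@(13, 13): e=[-6,30,0] → .  [on edge]
    (7,6)@(15, 13): e=[0,32,-8] → .  [on edge]
  covered (4 px):
    . . . . . . . . . .
    . . . . . . . . . .
    . . . . . . . . . .
    . . . . . . . . . .
    . . . . . X X X . .
    . . . . . . X . . .
    . . . . . . . . . .

Z-buffer (winner per pixel, '.' = empty):
  . . . . . . . . . .
  . . . . . . . . . .
  . . . . 3 3 3 . . .
  . . . . . 2 2 0 0 .
  . . . . . 4 0 2 2 2
  . . . . 1 1 4 . 2 .
  . . . . . . . . . .

Final: 2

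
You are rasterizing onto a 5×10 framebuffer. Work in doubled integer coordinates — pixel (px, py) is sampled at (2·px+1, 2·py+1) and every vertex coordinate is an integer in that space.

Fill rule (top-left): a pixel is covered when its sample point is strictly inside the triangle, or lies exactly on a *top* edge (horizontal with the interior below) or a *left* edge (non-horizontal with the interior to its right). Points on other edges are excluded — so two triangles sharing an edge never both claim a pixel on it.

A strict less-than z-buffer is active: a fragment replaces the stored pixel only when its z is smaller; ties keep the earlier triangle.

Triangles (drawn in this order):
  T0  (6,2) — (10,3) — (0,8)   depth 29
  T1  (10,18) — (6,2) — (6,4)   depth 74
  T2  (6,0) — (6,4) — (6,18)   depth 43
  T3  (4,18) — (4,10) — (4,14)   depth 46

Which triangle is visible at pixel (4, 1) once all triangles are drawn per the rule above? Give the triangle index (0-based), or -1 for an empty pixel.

T0:
  2·area = 30
  edge (6, 2)→(10, 3): d=(4,1) right/bottom  bias=-1
  edge (10, 3)→(0, 8): d=(-10,5) right/bottom  bias=-1
  edge (0, 8)→(6, 2): d=(6,-6) top-left  bias=+0
    (3,0)@(7, 1): e=[-5,35,0] → .  [on edge]
    (2,1)@(5, 3): e=[5,25,0] → X  [on edge]
    (3,1)@(7, 3): e=[3,15,12] → X
    (4,1)@(9, 3): e=[1,5,24] → X
    (1,2)@(3, 5): e=[15,15,0] → X  [on edge]
    (3,2)@(7, 5): e=[11,-5,24] → .
    (4,2)@(9, 5): e=[9,-15,36] → .
    (0,3)@(1, 7): e=[25,5,0] → X  [on edge]
    (1,3)@(3, 7): e=[23,-5,12] → .
    (2,3)@(5, 7): e=[21,-15,24] → .
    (0,4)@(1, 9): e=[33,-15,12] → .
  covered (6 px):
    . . . . .
    . . X X X
    . X X . .
    X . . . .
    . . . . .
    . . . . .
    . . . . .
    . . . . .
    . . . . .
    . . . . .
T1:
  2·area = 8  (B↔C swapped to make it positive)
  edge (10, 18)→(6, 4): d=(-4,-14) top-left  bias=+0
  edge (6, 4)→(6, 2): d=(0,-2) top-left  bias=+0
  edge (6, 2)→(10, 18): d=(4,16) right/bottom  bias=-1
    (3,3)@(7, 7): e=[2,2,4] → X
    (4,3)@(9, 7): e=[30,6,-28] → .
    (3,4)@(7, 9): e=[-6,2,12] → .
  covered (1 px):
    . . . . .
    . . . . .
    . . . . .
    . . . X .
    . . . . .
    . . . . .
    . . . . .
    . . . . .
    . . . . .
    . . . . .
T2:
  degenerate (2·area = 0) — covers nothing
T3:
  degenerate (2·area = 0) — covers nothing

Z-buffer (winner per pixel, '.' = empty):
  . . . . .
  . . 0 0 0
  . 0 0 . .
  0 . . 1 .
  . . . . .
  . . . . .
  . . . . .
  . . . . .
  . . . . .
  . . . . .

Final: 0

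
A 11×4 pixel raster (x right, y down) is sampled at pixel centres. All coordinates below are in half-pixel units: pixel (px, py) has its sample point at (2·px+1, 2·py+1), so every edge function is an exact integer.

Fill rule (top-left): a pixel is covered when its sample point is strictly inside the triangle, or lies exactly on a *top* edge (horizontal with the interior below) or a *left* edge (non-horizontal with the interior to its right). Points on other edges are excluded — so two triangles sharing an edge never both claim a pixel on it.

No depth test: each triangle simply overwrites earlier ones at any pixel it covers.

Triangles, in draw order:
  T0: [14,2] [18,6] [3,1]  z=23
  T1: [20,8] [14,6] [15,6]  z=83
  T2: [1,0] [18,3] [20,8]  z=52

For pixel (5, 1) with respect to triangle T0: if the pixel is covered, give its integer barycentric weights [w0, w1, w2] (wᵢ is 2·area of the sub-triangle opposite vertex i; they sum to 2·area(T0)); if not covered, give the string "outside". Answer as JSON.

T0:
  2·area = 40
  edge (14, 2)→(18, 6): d=(4,4) right/bottom  bias=-1
  edge (18, 6)→(3, 1): d=(-15,-5) top-left  bias=+0
  edge (3, 1)→(14, 2): d=(11,1) right/bottom  bias=-1
    (1,0)@(3, 1): e=[40,0,0] → .  [on edge]
    (6,0)@(13, 1): e=[0,50,-10] → .  [on edge]
    (4,1)@(9, 3): e=[24,0,16] → X  [on edge]
    (5,1)@(11, 3): e=[16,10,14] → X
    (6,1)@(13, 3): e=[8,20,12] → X
    (7,1)@(15, 3): e=[0,30,10] → .  [on edge]
    (4,2)@(9, 5): e=[32,-30,38] → .
    (5,2)@(11, 5): e=[24,-20,36] → .
    (6,2)@(13, 5): e=[16,-10,34] → .
    (7,2)@(15, 5): e=[8,0,32] → X  [on edge]
    (8,2)@(17, 5): e=[0,10,30] → .  [on edge]
    (7,3)@(15, 7): e=[16,-30,54] → .
    (9,3)@(19, 7): e=[0,-10,50] → .  [on edge]
    (10,3)@(21, 7): e=[-8,0,48] → .  [on edge]
  covered (4 px):
    . . . . . . . . . . .
    . . . . X X X . . . .
    . . . . . . . X . . .
    . . . . . . . . . . .
T1:
  2·area = 2
  edge (20, 8)→(14, 6): d=(-6,-2) top-left  bias=+0
  edge (14, 6)→(15, 6): d=(1,0) top-left  bias=+0
  edge (15, 6)→(20, 8): d=(5,2) right/bottom  bias=-1
    (2,1)@(5, 3): e=[0,-3,5] → .  [on edge]
    (5,2)@(11, 5): e=[0,-1,3] → .  [on edge]
    (8,3)@(17, 7): e=[0,1,1] → X  [on edge]
    (9,3)@(19, 7): e=[4,1,-3] → .
  covered (1 px):
    . . . . . . . . . . .
    . . . . . . . . . . .
    . . . . . . . . . . .
    . . . . . . . . X . .
T2:
  2·area = 79
  edge (1, 0)→(18, 3): d=(17,3) right/bottom  bias=-1
  edge (18, 3)→(20, 8): d=(2,5) right/bottom  bias=-1
  edge (20, 8)→(1, 0): d=(-19,-8) top-left  bias=+0
    (2,0)@(5, 1): e=[5,61,13] → X
    (3,0)@(7, 1): e=[-1,51,29] → .
    (2,1)@(5, 3): e=[39,65,-25] → .
    (4,1)@(9, 3): e=[27,45,7] → X
    (5,1)@(11, 3): e=[21,35,23] → X
    (6,1)@(13, 3): e=[15,25,39] → X
    (7,1)@(15, 3): e=[9,15,55] → X
    (8,1)@(17, 3): e=[3,5,71] → X
    (9,1)@(19, 3): e=[-3,-5,87] → .
    (4,2)@(9, 5): e=[61,49,-31] → .
    (5,2)@(11, 5): e=[55,39,-15] → .
    (6,2)@(13, 5): e=[49,29,1] → X
  covered (10 px):
    . . X . . . . . . . .
    . . . . X X X X X . .
    . . . . . . X X X . .
    . . . . . . . . . X .

Result: [10,14,16]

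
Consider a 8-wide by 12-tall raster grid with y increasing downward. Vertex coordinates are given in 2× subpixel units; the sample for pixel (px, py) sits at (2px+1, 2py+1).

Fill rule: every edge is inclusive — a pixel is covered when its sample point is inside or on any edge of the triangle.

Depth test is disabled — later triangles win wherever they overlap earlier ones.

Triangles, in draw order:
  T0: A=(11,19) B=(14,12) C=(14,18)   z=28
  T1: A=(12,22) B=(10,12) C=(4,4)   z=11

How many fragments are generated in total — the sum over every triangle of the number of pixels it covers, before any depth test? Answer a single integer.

T0:
  2·area = 18
  edge (11, 19)→(14, 12): d=(3,-7) inclusive
  edge (14, 12)→(14, 18): d=(0,6) inclusive
  edge (14, 18)→(11, 19): d=(-3,1) inclusive
    (6,7)@(13, 15): e=[2,6,10] → X
    (7,7)@(15, 15): e=[16,-6,8] → .
    (6,8)@(13, 17): e=[8,6,4] → X
    (7,8)@(15, 17): e=[22,-6,2] → .
    (5,9)@(11, 19): e=[0,18,0] → X  [on edge]
    (6,9)@(13, 19): e=[14,6,-2] → .
    (2,10)@(5, 21): e=[-36,54,0] → .  [on edge]
    (5,10)@(11, 21): e=[6,18,-6] → .
  covered (3 px):
    . . . . . . . .
    . . . . . . . .
    . . . . . . . .
    . . . . . . . .
    . . . . . . . .
    . . . . . . . .
    . . . . . . . .
    . . . . . . X .
    . . . . . . X .
    . . . . . X . .
    . . . . . . . .
    . . . . . . . .
T1:
  2·area = 44  (B↔C swapped to make it positive)
  edge (12, 22)→(4, 4): d=(-8,-18) inclusive
  edge (4, 4)→(10, 12): d=(6,8) inclusive
  edge (10, 12)→(12, 22): d=(2,10) inclusive
    (4,3)@(9, 7): e=[66,-22,0] → .  [on edge]
    (3,4)@(7, 9): e=[14,6,24] → X
    (4,4)@(9, 9): e=[50,-10,4] → .
    (3,5)@(7, 11): e=[-2,18,28] → .
    (4,5)@(9, 11): e=[34,2,8] → X
    (5,5)@(11, 11): e=[70,-14,-12] → .
    (4,6)@(9, 13): e=[18,14,12] → X
    (5,6)@(11, 13): e=[54,-2,-8] → .
    (4,7)@(9, 15): e=[2,26,16] → X
    (5,7)@(11, 15): e=[38,10,-4] → .
    (4,8)@(9, 17): e=[-14,38,20] → .
    (5,8)@(11, 17): e=[22,22,0] → X  [on edge]
  covered (6 px):
    . . . . . . . .
    . . . . . . . .
    . . . . . . . .
    . . . . . . . .
    . . . X . . . .
    . . . . X . . .
    . . . . X . . .
    . . . . X . . .
    . . . . . X . .
    . . . . . X . .
    . . . . . . . .
    . . . . . . . .

Answer: 9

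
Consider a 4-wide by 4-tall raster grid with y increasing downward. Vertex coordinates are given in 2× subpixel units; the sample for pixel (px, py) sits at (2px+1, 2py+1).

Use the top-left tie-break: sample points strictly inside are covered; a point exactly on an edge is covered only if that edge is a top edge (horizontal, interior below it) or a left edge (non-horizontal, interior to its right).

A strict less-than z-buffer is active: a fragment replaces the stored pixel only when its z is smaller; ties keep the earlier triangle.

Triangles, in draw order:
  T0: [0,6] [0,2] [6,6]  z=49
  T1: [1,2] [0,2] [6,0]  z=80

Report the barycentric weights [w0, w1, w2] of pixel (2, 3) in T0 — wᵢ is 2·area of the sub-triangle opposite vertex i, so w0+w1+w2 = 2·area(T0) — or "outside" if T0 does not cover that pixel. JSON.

T0:
  2·area = 24
  edge (0, 6)→(0, 2): d=(0,-4) top-left  bias=+0
  edge (0, 2)→(6, 6): d=(6,4) right/bottom  bias=-1
  edge (6, 6)→(0, 6): d=(-6,0) right/bottom  bias=-1
    (0,1)@(1, 3): e=[4,2,18] → #
    (1,1)@(3, 3): e=[12,-6,18] → ·
    (0,2)@(1, 5): e=[4,14,6] → #
    (1,2)@(3, 5): e=[12,6,6] → #
    (2,2)@(5, 5): e=[20,-2,6] → ·
    (0,3)@(1, 7): e=[4,26,-6] → ·
    (1,3)@(3, 7): e=[12,18,-6] → ·
  covered (3 px):
    · · · ·
    # · · ·
    # # · ·
    · · · ·
T1:
  2·area = 2
  edge (1, 2)→(0, 2): d=(-1,0) right/bottom  bias=-1
  edge (0, 2)→(6, 0): d=(6,-2) top-left  bias=+0
  edge (6, 0)→(1, 2): d=(-5,2) right/bottom  bias=-1
    (1,0)@(3, 1): e=[1,0,1] → #  [on edge]
    (2,0)@(5, 1): e=[1,4,-3] → ·
    (1,1)@(3, 3): e=[-1,12,-9] → ·
  covered (1 px):
    · # · ·
    · · · ·
    · · · ·
    · · · ·

Final: "outside"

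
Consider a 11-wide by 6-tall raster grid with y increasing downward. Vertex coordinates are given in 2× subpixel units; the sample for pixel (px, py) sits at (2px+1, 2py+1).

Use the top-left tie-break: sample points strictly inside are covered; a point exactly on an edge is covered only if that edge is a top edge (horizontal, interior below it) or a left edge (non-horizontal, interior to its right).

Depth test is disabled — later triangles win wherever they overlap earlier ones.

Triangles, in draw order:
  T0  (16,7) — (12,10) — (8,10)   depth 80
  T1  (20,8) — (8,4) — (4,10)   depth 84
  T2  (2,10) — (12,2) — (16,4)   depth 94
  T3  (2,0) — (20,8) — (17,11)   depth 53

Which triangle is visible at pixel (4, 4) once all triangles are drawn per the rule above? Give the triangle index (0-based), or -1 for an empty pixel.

T0:
  2·area = 12
  edge (16, 7)→(12, 10): d=(-4,3) right/bottom  bias=-1
  edge (12, 10)→(8, 10): d=(-4,0) right/bottom  bias=-1
  edge (8, 10)→(16, 7): d=(8,-3) top-left  bias=+0
    (5,4)@(11, 9): e=[7,4,1] → #
    (6,4)@(13, 9): e=[1,4,7] → #
    (7,4)@(15, 9): e=[-5,4,13] → ·
    (5,5)@(11, 11): e=[-1,-4,17] → ·
    (6,5)@(13, 11): e=[-7,-4,23] → ·
  covered (2 px):
    · · · · · · · · · · ·
    · · · · · · · · · · ·
    · · · · · · · · · · ·
    · · · · · · · · · · ·
    · · · · · # # · · · ·
    · · · · · · · · · · ·
T1:
  2·area = 88  (B↔C swapped to make it positive)
  edge (20, 8)→(4, 10): d=(-16,2) right/bottom  bias=-1
  edge (4, 10)→(8, 4): d=(4,-6) top-left  bias=+0
  edge (8, 4)→(20, 8): d=(12,4) right/bottom  bias=-1
    (2,1)@(5, 3): e=[110,-22,0] → ·  [on edge]
    (4,2)@(9, 5): e=[70,10,8] → #
    (5,2)@(11, 5): e=[66,22,0] → ·  [on edge]
    (3,3)@(7, 7): e=[42,6,40] → #
    (5,3)@(11, 7): e=[34,30,24] → #
    (6,3)@(13, 7): e=[30,42,16] → #
    (7,3)@(15, 7): e=[26,54,8] → #
    (8,3)@(17, 7): e=[22,66,0] → ·  [on edge]
    (2,4)@(5, 9): e=[14,2,72] → #
    (6,4)@(13, 9): e=[-2,50,40] → ·
    (7,4)@(15, 9): e=[-6,62,32] → ·
    (2,5)@(5, 11): e=[-18,10,96] → ·
  covered (10 px):
    · · · · · · · · · · ·
    · · · · · · · · · · ·
    · · · · # · · · · · ·
    · · · # # # # # · · ·
    · · # # # # · · · · ·
    · · · · · · · · · · ·
T2:
  2·area = 52
  edge (2, 10)→(12, 2): d=(10,-8) top-left  bias=+0
  edge (12, 2)→(16, 4): d=(4,2) right/bottom  bias=-1
  edge (16, 4)→(2, 10): d=(-14,6) right/bottom  bias=-1
    (5,1)@(11, 3): e=[2,6,44] → #
    (6,1)@(13, 3): e=[18,2,32] → #
    (7,1)@(15, 3): e=[34,-2,20] → ·
    (4,2)@(9, 5): e=[6,18,28] → #
    (7,2)@(15, 5): e=[54,6,-8] → ·
    (3,3)@(7, 7): e=[10,30,12] → #
    (4,3)@(9, 7): e=[26,26,0] → ·  [on edge]
    (5,3)@(11, 7): e=[42,22,-12] → ·
    (6,3)@(13, 7): e=[58,18,-24] → ·
    (3,4)@(7, 9): e=[30,38,-16] → ·
  covered (6 px):
    · · · · · · · · · · ·
    · · · · · # # · · · ·
    · · · · # # # · · · ·
    · · · # · · · · · · ·
    · · · · · · · · · · ·
    · · · · · · · · · · ·
T3:
  2·area = 78
  edge (2, 0)→(20, 8): d=(18,8) right/bottom  bias=-1
  edge (20, 8)→(17, 11): d=(-3,3) right/bottom  bias=-1
  edge (17, 11)→(2, 0): d=(-15,-11) top-left  bias=+0
    (3,1)@(7, 3): e=[14,54,10] → #
    (4,1)@(9, 3): e=[-2,48,32] → ·
    (3,2)@(7, 5): e=[50,48,-20] → ·
    (4,2)@(9, 5): e=[34,42,2] → #
    (5,2)@(11, 5): e=[18,36,24] → #
    (6,2)@(13, 5): e=[2,30,46] → #
    (7,2)@(15, 5): e=[-14,24,68] → ·
    (4,3)@(9, 7): e=[70,36,-28] → ·
    (5,3)@(11, 7): e=[54,30,-6] → ·
    (6,3)@(13, 7): e=[38,24,16] → #
    (7,3)@(15, 7): e=[22,18,38] → #
    (8,3)@(17, 7): e=[6,12,60] → #
    (10,3)@(21, 7): e=[-26,0,104] → ·  [on edge]
    (9,4)@(19, 9): e=[26,0,52] → ·  [on edge]
    (8,5)@(17, 11): e=[78,0,0] → ·  [on edge]
  covered (9 px):
    · · · · · · · · · · ·
    · · · # · · · · · · ·
    · · · · # # # · · · ·
    · · · · · · # # # · ·
    · · · · · · · # # · ·
    · · · · · · · · · · ·

Z-buffer (winner per pixel, '.' = empty):
  . . . . . . . . . . .
  . . . 3 . 2 2 . . . .
  . . . . 3 3 3 . . . .
  . . . 2 1 1 3 3 3 . .
  . . 1 1 1 1 0 3 3 . .
  . . . . . . . . . . .

Result: 1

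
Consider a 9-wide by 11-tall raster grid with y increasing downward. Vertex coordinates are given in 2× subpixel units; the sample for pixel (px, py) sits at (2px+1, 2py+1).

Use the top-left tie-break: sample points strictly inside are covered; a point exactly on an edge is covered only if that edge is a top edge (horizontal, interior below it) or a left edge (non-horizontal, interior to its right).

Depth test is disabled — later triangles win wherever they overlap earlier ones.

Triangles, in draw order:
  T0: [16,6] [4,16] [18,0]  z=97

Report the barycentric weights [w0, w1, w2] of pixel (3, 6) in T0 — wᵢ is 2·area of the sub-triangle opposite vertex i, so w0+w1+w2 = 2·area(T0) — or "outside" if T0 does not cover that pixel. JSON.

T0:
  2·area = 52
  edge (16, 6)→(4, 16): d=(-12,10) right/bottom  bias=-1
  edge (4, 16)→(18, 0): d=(14,-16) top-left  bias=+0
  edge (18, 0)→(16, 6): d=(-2,6) right/bottom  bias=-1
    (8,1)@(17, 3): e=[26,26,0] → .  [on edge]
    (7,2)@(15, 5): e=[22,22,8] → X
    (8,2)@(17, 5): e=[2,54,-4] → .
    (6,3)@(13, 7): e=[18,18,16] → X
    (7,3)@(15, 7): e=[-2,50,4] → .
    (5,4)@(11, 9): e=[14,14,24] → X
    (6,4)@(13, 9): e=[-6,46,12] → .
    (7,4)@(15, 9): e=[-26,78,0] → .  [on edge]
    (4,5)@(9, 11): e=[10,10,32] → X
    (5,5)@(11, 11): e=[-10,42,20] → .
    (3,6)@(7, 13): e=[6,6,40] → X
    (4,6)@(9, 13): e=[-14,38,28] → .
    (6,7)@(13, 15): e=[-78,130,0] → .  [on edge]
    (5,10)@(11, 21): e=[-130,182,0] → .  [on edge]
  covered (6 px):
    . . . . . . . . .
    . . . . . . . . .
    . . . . . . . X .
    . . . . . . X . .
    . . . . . X . . .
    . . . . X . . . .
    . . . X . . . . .
    . . X . . . . . .
    . . . . . . . . .
    . . . . . . . . .
    . . . . . . . . .

Answer: [6,40,6]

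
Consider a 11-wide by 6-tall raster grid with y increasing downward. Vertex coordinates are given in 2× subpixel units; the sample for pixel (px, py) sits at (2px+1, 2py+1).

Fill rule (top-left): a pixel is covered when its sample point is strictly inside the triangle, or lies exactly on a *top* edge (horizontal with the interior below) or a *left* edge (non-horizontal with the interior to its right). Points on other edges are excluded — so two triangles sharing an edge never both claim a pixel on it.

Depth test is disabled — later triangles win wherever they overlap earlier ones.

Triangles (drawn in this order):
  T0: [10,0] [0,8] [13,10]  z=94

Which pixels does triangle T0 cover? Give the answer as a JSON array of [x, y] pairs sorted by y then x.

T0:
  2·area = 124  (B↔C swapped to make it positive)
  edge (10, 0)→(13, 10): d=(3,10) right/bottom  bias=-1
  edge (13, 10)→(0, 8): d=(-13,-2) top-left  bias=+0
  edge (0, 8)→(10, 0): d=(10,-8) top-left  bias=+0
    (4,0)@(9, 1): e=[13,109,2] → █
    (5,0)@(11, 1): e=[-7,113,18] → ·
    (3,1)@(7, 3): e=[39,79,6] → █
    (5,1)@(11, 3): e=[-1,87,38] → ·
    (2,2)@(5, 5): e=[65,49,10] → █
    (5,2)@(11, 5): e=[5,61,58] → █
    (6,2)@(13, 5): e=[-15,65,74] → ·
    (1,3)@(3, 7): e=[91,19,14] → █
    (6,3)@(13, 7): e=[-9,39,94] → ·
    (1,4)@(3, 9): e=[97,-7,34] → ·
    (2,4)@(5, 9): e=[77,-3,50] → ·
    (3,4)@(7, 9): e=[57,1,66] → █
  covered (15 px):
    · · · · █ · · · · · ·
    · · · █ █ · · · · · ·
    · · █ █ █ █ · · · · ·
    · █ █ █ █ █ · · · · ·
    · · · █ █ █ · · · · ·
    · · · · · · · · · · ·

Answer: [[4,0],[3,1],[4,1],[2,2],[3,2],[4,2],[5,2],[1,3],[2,3],[3,3],[4,3],[5,3],[3,4],[4,4],[5,4]]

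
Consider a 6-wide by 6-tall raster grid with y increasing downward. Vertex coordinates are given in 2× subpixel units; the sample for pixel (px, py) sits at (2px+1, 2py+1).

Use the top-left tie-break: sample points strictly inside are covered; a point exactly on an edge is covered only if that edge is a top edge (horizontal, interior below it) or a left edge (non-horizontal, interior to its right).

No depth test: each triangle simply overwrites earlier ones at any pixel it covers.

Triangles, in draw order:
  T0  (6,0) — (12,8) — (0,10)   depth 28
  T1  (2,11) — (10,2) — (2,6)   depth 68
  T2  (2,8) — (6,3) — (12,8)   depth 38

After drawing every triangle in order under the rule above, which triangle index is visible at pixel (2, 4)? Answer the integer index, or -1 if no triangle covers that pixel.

T0:
  2·area = 108
  edge (6, 0)→(12, 8): d=(6,8) right/bottom  bias=-1
  edge (12, 8)→(0, 10): d=(-12,2) right/bottom  bias=-1
  edge (0, 10)→(6, 0): d=(6,-10) top-left  bias=+0
    (2,1)@(5, 3): e=[26,74,8] → X
    (3,1)@(7, 3): e=[10,70,28] → X
    (4,1)@(9, 3): e=[-6,66,48] → .
    (1,2)@(3, 5): e=[54,54,0] → X  [on edge]
    (4,2)@(9, 5): e=[6,42,60] → X
    (5,2)@(11, 5): e=[-10,38,80] → .
    (1,3)@(3, 7): e=[66,30,12] → X
    (5,3)@(11, 7): e=[2,14,92] → X
    (0,4)@(1, 9): e=[94,10,4] → X
    (3,4)@(7, 9): e=[46,-2,64] → .
    (4,4)@(9, 9): e=[30,-6,84] → .
    (5,4)@(11, 9): e=[14,-10,104] → .
  covered (14 px):
    . . . . . .
    . . X X . .
    . X X X X .
    . X X X X X
    X X X . . .
    . . . . . .
T1:
  2·area = 40  (B↔C swapped to make it positive)
  edge (2, 11)→(2, 6): d=(0,-5) top-left  bias=+0
  edge (2, 6)→(10, 2): d=(8,-4) top-left  bias=+0
  edge (10, 2)→(2, 11): d=(-8,9) right/bottom  bias=-1
    (4,1)@(9, 3): e=[35,4,1] → X
    (5,1)@(11, 3): e=[45,12,-17] → .
    (2,2)@(5, 5): e=[15,4,21] → X
    (3,2)@(7, 5): e=[25,12,3] → X
    (4,2)@(9, 5): e=[35,20,-15] → .
    (1,3)@(3, 7): e=[5,12,23] → X
    (3,3)@(7, 7): e=[25,28,-13] → .
    (1,4)@(3, 9): e=[5,28,7] → X
    (2,4)@(5, 9): e=[15,36,-11] → .
    (1,5)@(3, 11): e=[5,44,-9] → .
  covered (6 px):
    . . . . . .
    . . . . X .
    . . X X . .
    . X X . . .
    . X . . . .
    . . . . . .
T2:
  2·area = 50
  edge (2, 8)→(6, 3): d=(4,-5) top-left  bias=+0
  edge (6, 3)→(12, 8): d=(6,5) right/bottom  bias=-1
  edge (12, 8)→(2, 8): d=(-10,0) right/bottom  bias=-1
    (2,2)@(5, 5): e=[3,17,30] → X
    (3,2)@(7, 5): e=[13,7,30] → X
    (4,2)@(9, 5): e=[23,-3,30] → .
    (1,3)@(3, 7): e=[1,39,10] → X
    (4,3)@(9, 7): e=[31,9,10] → X
    (5,3)@(11, 7): e=[41,-1,10] → .
    (1,4)@(3, 9): e=[9,51,-10] → .
    (2,4)@(5, 9): e=[19,41,-10] → .
    (3,4)@(7, 9): e=[29,31,-10] → .
    (4,4)@(9, 9): e=[39,21,-10] → .
  covered (6 px):
    . . . . . .
    . . . . . .
    . . X X . .
    . X X X X .
    . . . . . .
    . . . . . .

Z-buffer (winner per pixel, '.' = empty):
  . . . . . .
  . . 0 0 1 .
  . 0 2 2 0 .
  . 2 2 2 2 0
  0 1 0 . . .
  . . . . . .

Result: 0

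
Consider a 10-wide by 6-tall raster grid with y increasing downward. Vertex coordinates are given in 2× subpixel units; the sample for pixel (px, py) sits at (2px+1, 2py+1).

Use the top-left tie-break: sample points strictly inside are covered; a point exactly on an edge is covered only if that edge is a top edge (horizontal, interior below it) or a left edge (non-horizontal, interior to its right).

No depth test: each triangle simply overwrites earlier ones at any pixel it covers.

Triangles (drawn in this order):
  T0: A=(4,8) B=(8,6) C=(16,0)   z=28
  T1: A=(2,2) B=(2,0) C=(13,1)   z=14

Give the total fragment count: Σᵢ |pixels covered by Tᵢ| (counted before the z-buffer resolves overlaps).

T0:
  2·area = 8  (B↔C swapped to make it positive)
  edge (4, 8)→(16, 0): d=(12,-8) top-left  bias=+0
  edge (16, 0)→(8, 6): d=(-8,6) right/bottom  bias=-1
  edge (8, 6)→(4, 8): d=(-4,2) right/bottom  bias=-1
    (4,2)@(9, 5): e=[4,2,2] → #
    (5,2)@(11, 5): e=[20,-10,-2] → ·
    (4,3)@(9, 7): e=[28,-14,-6] → ·
  covered (1 px):
    · · · · · · · · · ·
    · · · · · · · · · ·
    · · · · # · · · · ·
    · · · · · · · · · ·
    · · · · · · · · · ·
    · · · · · · · · · ·
T1:
  2·area = 22
  edge (2, 2)→(2, 0): d=(0,-2) top-left  bias=+0
  edge (2, 0)→(13, 1): d=(11,1) right/bottom  bias=-1
  edge (13, 1)→(2, 2): d=(-11,1) right/bottom  bias=-1
    (1,0)@(3, 1): e=[2,10,10] → #
    (2,0)@(5, 1): e=[6,8,8] → #
    (3,0)@(7, 1): e=[10,6,6] → #
    (4,0)@(9, 1): e=[14,4,4] → #
    (5,0)@(11, 1): e=[18,2,2] → #
    (6,0)@(13, 1): e=[22,0,0] → ·  [on edge]
    (1,1)@(3, 3): e=[2,32,-12] → ·
    (2,1)@(5, 3): e=[6,30,-14] → ·
    (3,1)@(7, 3): e=[10,28,-16] → ·
    (4,1)@(9, 3): e=[14,26,-18] → ·
    (5,1)@(11, 3): e=[18,24,-20] → ·
  covered (5 px):
    · # # # # # · · · ·
    · · · · · · · · · ·
    · · · · · · · · · ·
    · · · · · · · · · ·
    · · · · · · · · · ·
    · · · · · · · · · ·

Result: 6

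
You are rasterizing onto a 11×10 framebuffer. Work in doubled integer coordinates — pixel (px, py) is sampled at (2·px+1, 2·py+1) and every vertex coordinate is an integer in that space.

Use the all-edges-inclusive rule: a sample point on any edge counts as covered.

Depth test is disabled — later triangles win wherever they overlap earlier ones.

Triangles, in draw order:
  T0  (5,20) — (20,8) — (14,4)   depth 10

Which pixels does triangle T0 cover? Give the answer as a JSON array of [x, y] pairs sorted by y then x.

T0:
  2·area = 132  (B↔C swapped to make it positive)
  edge (5, 20)→(14, 4): d=(9,-16) inclusive
  edge (14, 4)→(20, 8): d=(6,4) inclusive
  edge (20, 8)→(5, 20): d=(-15,12) inclusive
    (7,2)@(15, 5): e=[25,2,105] → █
    (8,2)@(17, 5): e=[57,-6,81] → ·
    (6,3)@(13, 7): e=[11,22,99] → █
    (8,3)@(17, 7): e=[75,6,51] → █
    (9,3)@(19, 7): e=[107,-2,27] → ·
    (6,4)@(13, 9): e=[29,34,69] → █
    (9,4)@(19, 9): e=[125,10,-3] → ·
    (5,5)@(11, 11): e=[15,54,63] → █
    (8,5)@(17, 11): e=[111,30,-9] → ·
    (4,6)@(9, 13): e=[1,74,57] → █
    (7,6)@(15, 13): e=[97,50,-15] → ·
    (4,7)@(9, 15): e=[19,86,27] → █
  covered (16 px):
    · · · · · · · · · · ·
    · · · · · · · · · · ·
    · · · · · · · █ · · ·
    · · · · · · █ █ █ · ·
    · · · · · · █ █ █ · ·
    · · · · · █ █ █ · · ·
    · · · · █ █ █ · · · ·
    · · · · █ █ · · · · ·
    · · · █ · · · · · · ·
    · · · · · · · · · · ·

Answer: [[7,2],[6,3],[7,3],[8,3],[6,4],[7,4],[8,4],[5,5],[6,5],[7,5],[4,6],[5,6],[6,6],[4,7],[5,7],[3,8]]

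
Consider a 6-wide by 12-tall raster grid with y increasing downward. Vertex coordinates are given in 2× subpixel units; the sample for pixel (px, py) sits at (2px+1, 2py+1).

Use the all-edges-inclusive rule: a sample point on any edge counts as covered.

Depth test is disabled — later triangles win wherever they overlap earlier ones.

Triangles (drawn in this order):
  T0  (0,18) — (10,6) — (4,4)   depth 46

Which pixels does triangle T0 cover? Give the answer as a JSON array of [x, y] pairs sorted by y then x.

T0:
  2·area = 92  (B↔C swapped to make it positive)
  edge (0, 18)→(4, 4): d=(4,-14) inclusive
  edge (4, 4)→(10, 6): d=(6,2) inclusive
  edge (10, 6)→(0, 18): d=(-10,12) inclusive
    (0,1)@(1, 3): e=[-46,0,138] → ·  [on edge]
    (2,2)@(5, 5): e=[18,4,70] → #
    (3,2)@(7, 5): e=[46,0,46] → #  [on edge]
    (4,2)@(9, 5): e=[74,-4,22] → ·
    (2,3)@(5, 7): e=[26,16,50] → #
    (4,3)@(9, 7): e=[82,8,2] → #
    (5,3)@(11, 7): e=[110,4,-22] → ·
    (1,4)@(3, 9): e=[6,32,54] → #
    (4,4)@(9, 9): e=[90,20,-18] → ·
    (1,5)@(3, 11): e=[14,44,34] → #
    (3,5)@(7, 11): e=[70,36,-14] → ·
    (1,6)@(3, 13): e=[22,56,14] → #
  covered (12 px):
    · · · · · ·
    · · · · · ·
    · · # # · ·
    · · # # # ·
    · # # # · ·
    · # # · · ·
    · # · · · ·
    # · · · · ·
    · · · · · ·
    · · · · · ·
    · · · · · ·
    · · · · · ·

Result: [[2,2],[3,2],[2,3],[3,3],[4,3],[1,4],[2,4],[3,4],[1,5],[2,5],[1,6],[0,7]]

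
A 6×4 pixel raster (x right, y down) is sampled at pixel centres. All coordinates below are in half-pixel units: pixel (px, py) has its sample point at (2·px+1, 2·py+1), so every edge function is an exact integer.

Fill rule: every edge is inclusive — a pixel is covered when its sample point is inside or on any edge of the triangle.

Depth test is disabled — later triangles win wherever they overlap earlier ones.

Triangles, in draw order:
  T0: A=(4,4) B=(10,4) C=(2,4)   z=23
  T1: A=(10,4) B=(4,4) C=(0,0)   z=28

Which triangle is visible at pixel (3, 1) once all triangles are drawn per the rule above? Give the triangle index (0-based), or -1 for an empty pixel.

T0:
  degenerate (2·area = 0) — covers nothing
T1:
  2·area = 24
  edge (10, 4)→(4, 4): d=(-6,0) inclusive
  edge (4, 4)→(0, 0): d=(-4,-4) inclusive
  edge (0, 0)→(10, 4): d=(10,4) inclusive
    (0,0)@(1, 1): e=[18,0,6] → █  [on edge]
    (1,0)@(3, 1): e=[18,8,-2] → ·
    (0,1)@(1, 3): e=[6,-8,26] → ·
    (1,1)@(3, 3): e=[6,0,18] → █  [on edge]
    (2,1)@(5, 3): e=[6,8,10] → █
    (3,1)@(7, 3): e=[6,16,2] → █
    (4,1)@(9, 3): e=[6,24,-6] → ·
    (1,2)@(3, 5): e=[-6,-8,38] → ·
    (2,2)@(5, 5): e=[-6,0,30] → ·  [on edge]
    (3,2)@(7, 5): e=[-6,8,22] → ·
    (3,3)@(7, 7): e=[-18,0,42] → ·  [on edge]
  covered (4 px):
    █ · · · · ·
    · █ █ █ · ·
    · · · · · ·
    · · · · · ·

Z-buffer (winner per pixel, '.' = empty):
  1 . . . . .
  . 1 1 1 . .
  . . . . . .
  . . . . . .

Answer: 1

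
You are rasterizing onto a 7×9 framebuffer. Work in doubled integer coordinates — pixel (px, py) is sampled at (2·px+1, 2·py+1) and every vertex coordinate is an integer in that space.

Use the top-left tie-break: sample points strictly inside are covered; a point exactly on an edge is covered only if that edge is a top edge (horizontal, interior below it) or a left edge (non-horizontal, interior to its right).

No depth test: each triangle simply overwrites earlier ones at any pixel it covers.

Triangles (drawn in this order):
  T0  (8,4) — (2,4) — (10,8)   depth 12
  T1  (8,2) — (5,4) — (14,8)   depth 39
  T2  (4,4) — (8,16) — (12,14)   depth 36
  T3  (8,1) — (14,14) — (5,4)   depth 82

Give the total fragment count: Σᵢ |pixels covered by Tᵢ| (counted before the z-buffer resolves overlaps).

T0:
  2·area = 24  (B↔C swapped to make it positive)
  edge (8, 4)→(10, 8): d=(2,4) right/bottom  bias=-1
  edge (10, 8)→(2, 4): d=(-8,-4) top-left  bias=+0
  edge (2, 4)→(8, 4): d=(6,0) top-left  bias=+0
    (2,2)@(5, 5): e=[14,4,6] → █
    (3,2)@(7, 5): e=[6,12,6] → █
    (4,2)@(9, 5): e=[-2,20,6] → ·
    (2,3)@(5, 7): e=[18,-12,18] → ·
    (3,3)@(7, 7): e=[10,-4,18] → ·
    (4,3)@(9, 7): e=[2,4,18] → █
    (5,3)@(11, 7): e=[-6,12,18] → ·
    (4,4)@(9, 9): e=[6,-12,30] → ·
  covered (3 px):
    · · · · · · ·
    · · · · · · ·
    · · █ █ · · ·
    · · · · █ · ·
    · · · · · · ·
    · · · · · · ·
    · · · · · · ·
    · · · · · · ·
    · · · · · · ·
T1:
  2·area = 30  (B↔C swapped to make it positive)
  edge (8, 2)→(14, 8): d=(6,6) right/bottom  bias=-1
  edge (14, 8)→(5, 4): d=(-9,-4) top-left  bias=+0
  edge (5, 4)→(8, 2): d=(3,-2) top-left  bias=+0
    (3,0)@(7, 1): e=[0,35,-5] → ·  [on edge]
    (3,1)@(7, 3): e=[12,17,1] → █
    (4,1)@(9, 3): e=[0,25,5] → ·  [on edge]
    (3,2)@(7, 5): e=[24,-1,7] → ·
    (4,2)@(9, 5): e=[12,7,11] → █
    (5,2)@(11, 5): e=[0,15,15] → ·  [on edge]
    (4,3)@(9, 7): e=[24,-11,17] → ·
    (6,3)@(13, 7): e=[0,5,25] → ·  [on edge]
  covered (2 px):
    · · · · · · ·
    · · · █ · · ·
    · · · · █ · ·
    · · · · · · ·
    · · · · · · ·
    · · · · · · ·
    · · · · · · ·
    · · · · · · ·
    · · · · · · ·
T2:
  2·area = 56  (B↔C swapped to make it positive)
  edge (4, 4)→(12, 14): d=(8,10) right/bottom  bias=-1
  edge (12, 14)→(8, 16): d=(-4,2) right/bottom  bias=-1
  edge (8, 16)→(4, 4): d=(-4,-12) top-left  bias=+0
    (1,0)@(3, 1): e=[-14,70,0] → ·  [on edge]
    (2,3)@(5, 7): e=[14,42,0] → █  [on edge]
    (3,3)@(7, 7): e=[-6,38,24] → ·
    (2,4)@(5, 9): e=[30,34,-8] → ·
    (3,4)@(7, 9): e=[10,30,16] → █
    (4,4)@(9, 9): e=[-10,26,40] → ·
    (3,5)@(7, 11): e=[26,22,8] → █
    (4,5)@(9, 11): e=[6,18,32] → █
    (5,5)@(11, 11): e=[-14,14,56] → ·
    (3,6)@(7, 13): e=[42,14,0] → █  [on edge]
    (5,6)@(11, 13): e=[2,6,48] → █
    (6,6)@(13, 13): e=[-18,2,72] → ·
  covered (8 px):
    · · · · · · ·
    · · · · · · ·
    · · · · · · ·
    · · █ · · · ·
    · · · █ · · ·
    · · · █ █ · ·
    · · · █ █ █ ·
    · · · · █ · ·
    · · · · · · ·
T3:
  2·area = 57
  edge (8, 1)→(14, 14): d=(6,13) right/bottom  bias=-1
  edge (14, 14)→(5, 4): d=(-9,-10) top-left  bias=+0
  edge (5, 4)→(8, 1): d=(3,-3) top-left  bias=+0
    (3,1)@(7, 3): e=[25,29,3] → █
    (4,1)@(9, 3): e=[-1,49,9] → ·
    (3,2)@(7, 5): e=[37,11,9] → █
    (4,2)@(9, 5): e=[11,31,15] → █
    (5,2)@(11, 5): e=[-15,51,21] → ·
    (3,3)@(7, 7): e=[49,-7,15] → ·
    (4,3)@(9, 7): e=[23,13,21] → █
    (5,3)@(11, 7): e=[-3,33,27] → ·
    (4,4)@(9, 9): e=[35,-5,27] → ·
    (5,4)@(11, 9): e=[9,15,33] → █
    (6,4)@(13, 9): e=[-17,35,39] → ·
    (5,5)@(11, 11): e=[21,-3,39] → ·
  covered (5 px):
    · · · · · · ·
    · · · █ · · ·
    · · · █ █ · ·
    · · · · █ · ·
    · · · · · █ ·
    · · · · · · ·
    · · · · · · ·
    · · · · · · ·
    · · · · · · ·

Result: 18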